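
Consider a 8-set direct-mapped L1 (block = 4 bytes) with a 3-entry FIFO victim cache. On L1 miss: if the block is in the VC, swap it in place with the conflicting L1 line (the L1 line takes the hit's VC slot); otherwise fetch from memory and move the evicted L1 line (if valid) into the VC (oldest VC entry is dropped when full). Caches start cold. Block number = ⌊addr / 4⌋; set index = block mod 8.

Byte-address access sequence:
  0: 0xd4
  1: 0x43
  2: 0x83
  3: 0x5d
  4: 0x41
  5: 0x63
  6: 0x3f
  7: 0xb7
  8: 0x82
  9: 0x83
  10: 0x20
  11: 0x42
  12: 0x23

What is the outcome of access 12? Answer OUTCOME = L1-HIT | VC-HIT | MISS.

OUTCOME = VC-HIT

#0 0xd4→b53/s5 MISS; vc=[]
#1 0x43→b16/s0 MISS; vc=[]
#2 0x83→b32/s0 MISS; vc=[16]
#3 0x5d→b23/s7 MISS; vc=[16]
#4 0x41→b16/s0 VC-HIT; vc=[32]
#5 0x63→b24/s0 MISS; vc=[32,16]
#6 0x3f→b15/s7 MISS; vc=[32,16,23]
#7 0xb7→b45/s5 MISS; vc=[16,23,53]
#8 0x82→b32/s0 MISS; vc=[23,53,24]
#9 0x83→b32/s0 L1-HIT; vc=[23,53,24]
#10 0x20→b8/s0 MISS; vc=[53,24,32]
#11 0x42→b16/s0 MISS; vc=[24,32,8]
#12 0x23→b8/s0 VC-HIT; vc=[24,32,16]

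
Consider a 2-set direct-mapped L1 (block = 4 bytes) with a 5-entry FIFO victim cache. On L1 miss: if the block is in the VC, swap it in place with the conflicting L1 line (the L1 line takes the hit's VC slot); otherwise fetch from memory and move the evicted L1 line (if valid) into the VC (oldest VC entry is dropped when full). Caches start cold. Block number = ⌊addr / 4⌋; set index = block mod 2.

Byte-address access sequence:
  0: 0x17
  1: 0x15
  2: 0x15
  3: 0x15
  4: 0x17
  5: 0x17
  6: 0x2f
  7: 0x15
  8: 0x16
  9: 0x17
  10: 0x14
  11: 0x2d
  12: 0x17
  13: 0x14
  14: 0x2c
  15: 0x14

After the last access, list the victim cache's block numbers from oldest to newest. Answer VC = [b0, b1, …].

0: 0x17 (blk 5, set 1) → MISS  vc=[]
1: 0x15 (blk 5, set 1) → L1-HIT  vc=[]
2: 0x15 (blk 5, set 1) → L1-HIT  vc=[]
3: 0x15 (blk 5, set 1) → L1-HIT  vc=[]
4: 0x17 (blk 5, set 1) → L1-HIT  vc=[]
5: 0x17 (blk 5, set 1) → L1-HIT  vc=[]
6: 0x2f (blk 11, set 1) → MISS  vc=[5]
7: 0x15 (blk 5, set 1) → VC-HIT  vc=[11]
8: 0x16 (blk 5, set 1) → L1-HIT  vc=[11]
9: 0x17 (blk 5, set 1) → L1-HIT  vc=[11]
10: 0x14 (blk 5, set 1) → L1-HIT  vc=[11]
11: 0x2d (blk 11, set 1) → VC-HIT  vc=[5]
12: 0x17 (blk 5, set 1) → VC-HIT  vc=[11]
13: 0x14 (blk 5, set 1) → L1-HIT  vc=[11]
14: 0x2c (blk 11, set 1) → VC-HIT  vc=[5]
15: 0x14 (blk 5, set 1) → VC-HIT  vc=[11]

VC = [11]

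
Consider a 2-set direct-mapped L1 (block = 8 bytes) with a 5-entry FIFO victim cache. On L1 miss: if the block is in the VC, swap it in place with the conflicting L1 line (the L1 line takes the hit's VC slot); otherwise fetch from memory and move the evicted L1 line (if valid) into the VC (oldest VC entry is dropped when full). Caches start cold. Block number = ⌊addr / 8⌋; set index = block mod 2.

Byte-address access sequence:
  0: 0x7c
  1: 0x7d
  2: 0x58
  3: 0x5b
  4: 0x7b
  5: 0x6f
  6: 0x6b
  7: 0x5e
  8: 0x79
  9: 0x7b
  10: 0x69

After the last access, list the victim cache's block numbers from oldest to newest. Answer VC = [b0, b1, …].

VC = [15, 11]

0: 0x7c (blk 15, set 1) → MISS  vc=[]
1: 0x7d (blk 15, set 1) → L1-HIT  vc=[]
2: 0x58 (blk 11, set 1) → MISS  vc=[15]
3: 0x5b (blk 11, set 1) → L1-HIT  vc=[15]
4: 0x7b (blk 15, set 1) → VC-HIT  vc=[11]
5: 0x6f (blk 13, set 1) → MISS  vc=[11, 15]
6: 0x6b (blk 13, set 1) → L1-HIT  vc=[11, 15]
7: 0x5e (blk 11, set 1) → VC-HIT  vc=[13, 15]
8: 0x79 (blk 15, set 1) → VC-HIT  vc=[13, 11]
9: 0x7b (blk 15, set 1) → L1-HIT  vc=[13, 11]
10: 0x69 (blk 13, set 1) → VC-HIT  vc=[15, 11]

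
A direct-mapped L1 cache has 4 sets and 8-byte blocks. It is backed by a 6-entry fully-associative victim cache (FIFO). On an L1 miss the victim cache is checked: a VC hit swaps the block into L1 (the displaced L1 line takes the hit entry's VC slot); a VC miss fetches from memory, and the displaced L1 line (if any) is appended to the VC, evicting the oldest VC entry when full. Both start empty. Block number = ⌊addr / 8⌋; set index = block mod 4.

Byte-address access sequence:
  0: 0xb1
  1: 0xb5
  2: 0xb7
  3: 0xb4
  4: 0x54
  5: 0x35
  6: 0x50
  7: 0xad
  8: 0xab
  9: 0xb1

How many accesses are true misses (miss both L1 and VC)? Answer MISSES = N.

0: 0xb1 (blk 22, set 2) → MISS  vc=[]
1: 0xb5 (blk 22, set 2) → L1-HIT  vc=[]
2: 0xb7 (blk 22, set 2) → L1-HIT  vc=[]
3: 0xb4 (blk 22, set 2) → L1-HIT  vc=[]
4: 0x54 (blk 10, set 2) → MISS  vc=[22]
5: 0x35 (blk 6, set 2) → MISS  vc=[22, 10]
6: 0x50 (blk 10, set 2) → VC-HIT  vc=[22, 6]
7: 0xad (blk 21, set 1) → MISS  vc=[22, 6]
8: 0xab (blk 21, set 1) → L1-HIT  vc=[22, 6]
9: 0xb1 (blk 22, set 2) → VC-HIT  vc=[10, 6]

MISSES = 4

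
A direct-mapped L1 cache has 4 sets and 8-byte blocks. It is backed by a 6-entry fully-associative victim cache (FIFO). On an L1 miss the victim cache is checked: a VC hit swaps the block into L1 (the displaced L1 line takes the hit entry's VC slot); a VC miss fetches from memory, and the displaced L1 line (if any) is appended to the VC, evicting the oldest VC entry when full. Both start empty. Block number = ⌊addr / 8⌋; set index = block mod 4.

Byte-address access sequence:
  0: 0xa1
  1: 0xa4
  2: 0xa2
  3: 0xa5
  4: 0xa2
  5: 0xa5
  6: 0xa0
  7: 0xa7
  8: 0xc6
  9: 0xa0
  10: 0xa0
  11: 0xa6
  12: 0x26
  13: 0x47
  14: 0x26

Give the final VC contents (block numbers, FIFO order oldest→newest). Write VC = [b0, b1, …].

#0 0xa1→b20/s0 MISS; vc=[]
#1 0xa4→b20/s0 L1-HIT; vc=[]
#2 0xa2→b20/s0 L1-HIT; vc=[]
#3 0xa5→b20/s0 L1-HIT; vc=[]
#4 0xa2→b20/s0 L1-HIT; vc=[]
#5 0xa5→b20/s0 L1-HIT; vc=[]
#6 0xa0→b20/s0 L1-HIT; vc=[]
#7 0xa7→b20/s0 L1-HIT; vc=[]
#8 0xc6→b24/s0 MISS; vc=[20]
#9 0xa0→b20/s0 VC-HIT; vc=[24]
#10 0xa0→b20/s0 L1-HIT; vc=[24]
#11 0xa6→b20/s0 L1-HIT; vc=[24]
#12 0x26→b4/s0 MISS; vc=[24,20]
#13 0x47→b8/s0 MISS; vc=[24,20,4]
#14 0x26→b4/s0 VC-HIT; vc=[24,20,8]

VC = [24, 20, 8]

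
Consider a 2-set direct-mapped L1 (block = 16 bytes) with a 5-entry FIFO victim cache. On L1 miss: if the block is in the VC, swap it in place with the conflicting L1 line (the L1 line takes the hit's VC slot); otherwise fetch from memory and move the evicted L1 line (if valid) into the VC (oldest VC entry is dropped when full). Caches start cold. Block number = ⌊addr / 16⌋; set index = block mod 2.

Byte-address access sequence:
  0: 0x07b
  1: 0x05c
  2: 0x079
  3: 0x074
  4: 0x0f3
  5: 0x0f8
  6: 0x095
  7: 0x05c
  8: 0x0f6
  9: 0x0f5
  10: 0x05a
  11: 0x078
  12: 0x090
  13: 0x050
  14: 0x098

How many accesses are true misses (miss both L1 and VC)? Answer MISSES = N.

0: 0x7b (blk 7, set 1) → MISS  vc=[]
1: 0x5c (blk 5, set 1) → MISS  vc=[7]
2: 0x79 (blk 7, set 1) → VC-HIT  vc=[5]
3: 0x74 (blk 7, set 1) → L1-HIT  vc=[5]
4: 0xf3 (blk 15, set 1) → MISS  vc=[5, 7]
5: 0xf8 (blk 15, set 1) → L1-HIT  vc=[5, 7]
6: 0x95 (blk 9, set 1) → MISS  vc=[5, 7, 15]
7: 0x5c (blk 5, set 1) → VC-HIT  vc=[9, 7, 15]
8: 0xf6 (blk 15, set 1) → VC-HIT  vc=[9, 7, 5]
9: 0xf5 (blk 15, set 1) → L1-HIT  vc=[9, 7, 5]
10: 0x5a (blk 5, set 1) → VC-HIT  vc=[9, 7, 15]
11: 0x78 (blk 7, set 1) → VC-HIT  vc=[9, 5, 15]
12: 0x90 (blk 9, set 1) → VC-HIT  vc=[7, 5, 15]
13: 0x50 (blk 5, set 1) → VC-HIT  vc=[7, 9, 15]
14: 0x98 (blk 9, set 1) → VC-HIT  vc=[7, 5, 15]

MISSES = 4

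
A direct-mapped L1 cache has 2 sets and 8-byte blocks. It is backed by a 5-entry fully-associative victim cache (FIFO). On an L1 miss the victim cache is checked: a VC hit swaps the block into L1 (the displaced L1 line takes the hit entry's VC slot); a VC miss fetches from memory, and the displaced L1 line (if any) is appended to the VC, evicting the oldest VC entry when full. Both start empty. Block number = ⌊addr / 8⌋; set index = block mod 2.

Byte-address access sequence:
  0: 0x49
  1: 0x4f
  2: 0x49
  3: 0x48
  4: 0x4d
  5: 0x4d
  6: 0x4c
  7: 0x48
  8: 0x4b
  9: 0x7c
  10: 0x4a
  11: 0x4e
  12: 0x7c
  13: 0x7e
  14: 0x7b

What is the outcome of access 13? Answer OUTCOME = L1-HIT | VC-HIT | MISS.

0: 0x49 (blk 9, set 1) → MISS  vc=[]
1: 0x4f (blk 9, set 1) → L1-HIT  vc=[]
2: 0x49 (blk 9, set 1) → L1-HIT  vc=[]
3: 0x48 (blk 9, set 1) → L1-HIT  vc=[]
4: 0x4d (blk 9, set 1) → L1-HIT  vc=[]
5: 0x4d (blk 9, set 1) → L1-HIT  vc=[]
6: 0x4c (blk 9, set 1) → L1-HIT  vc=[]
7: 0x48 (blk 9, set 1) → L1-HIT  vc=[]
8: 0x4b (blk 9, set 1) → L1-HIT  vc=[]
9: 0x7c (blk 15, set 1) → MISS  vc=[9]
10: 0x4a (blk 9, set 1) → VC-HIT  vc=[15]
11: 0x4e (blk 9, set 1) → L1-HIT  vc=[15]
12: 0x7c (blk 15, set 1) → VC-HIT  vc=[9]
13: 0x7e (blk 15, set 1) → L1-HIT  vc=[9]
14: 0x7b (blk 15, set 1) → L1-HIT  vc=[9]

OUTCOME = L1-HIT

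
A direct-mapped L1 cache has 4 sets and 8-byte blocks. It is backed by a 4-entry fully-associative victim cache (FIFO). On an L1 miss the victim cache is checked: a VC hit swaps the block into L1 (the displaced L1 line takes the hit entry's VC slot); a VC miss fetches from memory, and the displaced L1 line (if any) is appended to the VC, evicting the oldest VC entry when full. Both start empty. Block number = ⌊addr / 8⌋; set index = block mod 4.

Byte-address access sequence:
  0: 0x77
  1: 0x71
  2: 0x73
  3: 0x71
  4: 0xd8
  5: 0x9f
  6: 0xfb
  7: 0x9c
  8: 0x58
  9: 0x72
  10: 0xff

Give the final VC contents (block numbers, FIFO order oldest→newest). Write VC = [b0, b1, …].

VC = [27, 11, 19]

#0 0x77→b14/s2 MISS; vc=[]
#1 0x71→b14/s2 L1-HIT; vc=[]
#2 0x73→b14/s2 L1-HIT; vc=[]
#3 0x71→b14/s2 L1-HIT; vc=[]
#4 0xd8→b27/s3 MISS; vc=[]
#5 0x9f→b19/s3 MISS; vc=[27]
#6 0xfb→b31/s3 MISS; vc=[27,19]
#7 0x9c→b19/s3 VC-HIT; vc=[27,31]
#8 0x58→b11/s3 MISS; vc=[27,31,19]
#9 0x72→b14/s2 L1-HIT; vc=[27,31,19]
#10 0xff→b31/s3 VC-HIT; vc=[27,11,19]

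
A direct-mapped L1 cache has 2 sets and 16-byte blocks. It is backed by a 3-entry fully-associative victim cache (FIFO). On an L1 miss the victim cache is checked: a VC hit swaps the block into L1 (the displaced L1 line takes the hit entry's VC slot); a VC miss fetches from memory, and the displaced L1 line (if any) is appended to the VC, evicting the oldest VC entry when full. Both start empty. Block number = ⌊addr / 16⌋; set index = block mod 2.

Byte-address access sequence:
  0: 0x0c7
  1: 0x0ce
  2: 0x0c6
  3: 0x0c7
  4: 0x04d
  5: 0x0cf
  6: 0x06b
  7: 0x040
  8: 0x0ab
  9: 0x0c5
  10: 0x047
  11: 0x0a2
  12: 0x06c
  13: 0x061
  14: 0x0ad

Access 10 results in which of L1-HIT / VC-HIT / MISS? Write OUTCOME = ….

  [0] addr=0xc7 blk=12 s=0: MISS | VC []
  [1] addr=0xce blk=12 s=0: L1-HIT | VC []
  [2] addr=0xc6 blk=12 s=0: L1-HIT | VC []
  [3] addr=0xc7 blk=12 s=0: L1-HIT | VC []
  [4] addr=0x4d blk=4 s=0: MISS | VC [12]
  [5] addr=0xcf blk=12 s=0: VC-HIT | VC [4]
  [6] addr=0x6b blk=6 s=0: MISS | VC [4, 12]
  [7] addr=0x40 blk=4 s=0: VC-HIT | VC [6, 12]
  [8] addr=0xab blk=10 s=0: MISS | VC [6, 12, 4]
  [9] addr=0xc5 blk=12 s=0: VC-HIT | VC [6, 10, 4]
  [10] addr=0x47 blk=4 s=0: VC-HIT | VC [6, 10, 12]
  [11] addr=0xa2 blk=10 s=0: VC-HIT | VC [6, 4, 12]
  [12] addr=0x6c blk=6 s=0: VC-HIT | VC [10, 4, 12]
  [13] addr=0x61 blk=6 s=0: L1-HIT | VC [10, 4, 12]
  [14] addr=0xad blk=10 s=0: VC-HIT | VC [6, 4, 12]

OUTCOME = VC-HIT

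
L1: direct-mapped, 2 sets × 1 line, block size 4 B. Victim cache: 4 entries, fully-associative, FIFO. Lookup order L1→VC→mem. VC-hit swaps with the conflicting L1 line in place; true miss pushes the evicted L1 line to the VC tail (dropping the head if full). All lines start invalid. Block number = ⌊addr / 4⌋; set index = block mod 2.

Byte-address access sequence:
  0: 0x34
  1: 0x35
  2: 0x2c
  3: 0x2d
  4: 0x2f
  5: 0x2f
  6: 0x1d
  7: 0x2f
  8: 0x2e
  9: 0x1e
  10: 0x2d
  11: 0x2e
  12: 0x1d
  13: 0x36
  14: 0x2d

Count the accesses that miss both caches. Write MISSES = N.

#0 0x34→b13/s1 MISS; vc=[]
#1 0x35→b13/s1 L1-HIT; vc=[]
#2 0x2c→b11/s1 MISS; vc=[13]
#3 0x2d→b11/s1 L1-HIT; vc=[13]
#4 0x2f→b11/s1 L1-HIT; vc=[13]
#5 0x2f→b11/s1 L1-HIT; vc=[13]
#6 0x1d→b7/s1 MISS; vc=[13,11]
#7 0x2f→b11/s1 VC-HIT; vc=[13,7]
#8 0x2e→b11/s1 L1-HIT; vc=[13,7]
#9 0x1e→b7/s1 VC-HIT; vc=[13,11]
#10 0x2d→b11/s1 VC-HIT; vc=[13,7]
#11 0x2e→b11/s1 L1-HIT; vc=[13,7]
#12 0x1d→b7/s1 VC-HIT; vc=[13,11]
#13 0x36→b13/s1 VC-HIT; vc=[7,11]
#14 0x2d→b11/s1 VC-HIT; vc=[7,13]

MISSES = 3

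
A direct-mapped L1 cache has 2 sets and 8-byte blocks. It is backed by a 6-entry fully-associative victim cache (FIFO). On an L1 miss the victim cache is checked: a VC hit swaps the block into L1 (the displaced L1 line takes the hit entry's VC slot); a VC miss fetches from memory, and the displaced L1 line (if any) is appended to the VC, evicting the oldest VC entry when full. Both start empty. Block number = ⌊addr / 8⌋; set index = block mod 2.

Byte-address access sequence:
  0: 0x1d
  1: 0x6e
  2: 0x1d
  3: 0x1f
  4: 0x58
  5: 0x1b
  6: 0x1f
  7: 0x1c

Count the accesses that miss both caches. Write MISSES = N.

  [0] addr=0x1d blk=3 s=1: MISS | VC []
  [1] addr=0x6e blk=13 s=1: MISS | VC [3]
  [2] addr=0x1d blk=3 s=1: VC-HIT | VC [13]
  [3] addr=0x1f blk=3 s=1: L1-HIT | VC [13]
  [4] addr=0x58 blk=11 s=1: MISS | VC [13, 3]
  [5] addr=0x1b blk=3 s=1: VC-HIT | VC [13, 11]
  [6] addr=0x1f blk=3 s=1: L1-HIT | VC [13, 11]
  [7] addr=0x1c blk=3 s=1: L1-HIT | VC [13, 11]

MISSES = 3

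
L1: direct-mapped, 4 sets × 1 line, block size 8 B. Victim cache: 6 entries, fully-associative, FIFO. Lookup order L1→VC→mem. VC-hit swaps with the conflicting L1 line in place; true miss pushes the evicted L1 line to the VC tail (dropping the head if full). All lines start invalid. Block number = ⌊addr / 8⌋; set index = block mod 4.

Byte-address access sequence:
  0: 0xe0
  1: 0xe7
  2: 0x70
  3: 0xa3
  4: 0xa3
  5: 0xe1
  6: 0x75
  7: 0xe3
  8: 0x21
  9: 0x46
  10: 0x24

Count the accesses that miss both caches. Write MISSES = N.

MISSES = 5

  [0] addr=0xe0 blk=28 s=0: MISS | VC []
  [1] addr=0xe7 blk=28 s=0: L1-HIT | VC []
  [2] addr=0x70 blk=14 s=2: MISS | VC []
  [3] addr=0xa3 blk=20 s=0: MISS | VC [28]
  [4] addr=0xa3 blk=20 s=0: L1-HIT | VC [28]
  [5] addr=0xe1 blk=28 s=0: VC-HIT | VC [20]
  [6] addr=0x75 blk=14 s=2: L1-HIT | VC [20]
  [7] addr=0xe3 blk=28 s=0: L1-HIT | VC [20]
  [8] addr=0x21 blk=4 s=0: MISS | VC [20, 28]
  [9] addr=0x46 blk=8 s=0: MISS | VC [20, 28, 4]
  [10] addr=0x24 blk=4 s=0: VC-HIT | VC [20, 28, 8]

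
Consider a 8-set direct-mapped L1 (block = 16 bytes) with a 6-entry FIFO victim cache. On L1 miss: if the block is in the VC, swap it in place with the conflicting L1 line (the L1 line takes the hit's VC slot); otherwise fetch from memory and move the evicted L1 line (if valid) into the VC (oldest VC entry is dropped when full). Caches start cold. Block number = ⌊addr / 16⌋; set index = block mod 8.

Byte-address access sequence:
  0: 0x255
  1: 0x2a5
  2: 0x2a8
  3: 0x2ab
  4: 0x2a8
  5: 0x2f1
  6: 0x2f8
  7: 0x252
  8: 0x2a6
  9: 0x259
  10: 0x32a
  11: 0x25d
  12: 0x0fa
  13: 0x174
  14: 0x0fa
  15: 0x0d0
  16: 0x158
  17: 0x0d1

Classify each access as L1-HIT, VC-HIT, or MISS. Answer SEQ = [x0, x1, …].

0: 0x255 (blk 37, set 5) → MISS  vc=[]
1: 0x2a5 (blk 42, set 2) → MISS  vc=[]
2: 0x2a8 (blk 42, set 2) → L1-HIT  vc=[]
3: 0x2ab (blk 42, set 2) → L1-HIT  vc=[]
4: 0x2a8 (blk 42, set 2) → L1-HIT  vc=[]
5: 0x2f1 (blk 47, set 7) → MISS  vc=[]
6: 0x2f8 (blk 47, set 7) → L1-HIT  vc=[]
7: 0x252 (blk 37, set 5) → L1-HIT  vc=[]
8: 0x2a6 (blk 42, set 2) → L1-HIT  vc=[]
9: 0x259 (blk 37, set 5) → L1-HIT  vc=[]
10: 0x32a (blk 50, set 2) → MISS  vc=[42]
11: 0x25d (blk 37, set 5) → L1-HIT  vc=[42]
12: 0xfa (blk 15, set 7) → MISS  vc=[42, 47]
13: 0x174 (blk 23, set 7) → MISS  vc=[42, 47, 15]
14: 0xfa (blk 15, set 7) → VC-HIT  vc=[42, 47, 23]
15: 0xd0 (blk 13, set 5) → MISS  vc=[42, 47, 23, 37]
16: 0x158 (blk 21, set 5) → MISS  vc=[42, 47, 23, 37, 13]
17: 0xd1 (blk 13, set 5) → VC-HIT  vc=[42, 47, 23, 37, 21]

SEQ = [MISS, MISS, L1-HIT, L1-HIT, L1-HIT, MISS, L1-HIT, L1-HIT, L1-HIT, L1-HIT, MISS, L1-HIT, MISS, MISS, VC-HIT, MISS, MISS, VC-HIT]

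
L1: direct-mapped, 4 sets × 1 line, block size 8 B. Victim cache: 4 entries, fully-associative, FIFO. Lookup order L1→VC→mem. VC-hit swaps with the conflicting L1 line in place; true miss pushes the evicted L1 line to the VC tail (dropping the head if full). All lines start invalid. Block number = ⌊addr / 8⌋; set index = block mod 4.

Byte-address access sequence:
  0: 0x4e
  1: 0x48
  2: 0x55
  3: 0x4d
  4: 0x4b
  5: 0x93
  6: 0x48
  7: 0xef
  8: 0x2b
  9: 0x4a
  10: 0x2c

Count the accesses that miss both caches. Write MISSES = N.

#0 0x4e→b9/s1 MISS; vc=[]
#1 0x48→b9/s1 L1-HIT; vc=[]
#2 0x55→b10/s2 MISS; vc=[]
#3 0x4d→b9/s1 L1-HIT; vc=[]
#4 0x4b→b9/s1 L1-HIT; vc=[]
#5 0x93→b18/s2 MISS; vc=[10]
#6 0x48→b9/s1 L1-HIT; vc=[10]
#7 0xef→b29/s1 MISS; vc=[10,9]
#8 0x2b→b5/s1 MISS; vc=[10,9,29]
#9 0x4a→b9/s1 VC-HIT; vc=[10,5,29]
#10 0x2c→b5/s1 VC-HIT; vc=[10,9,29]

MISSES = 5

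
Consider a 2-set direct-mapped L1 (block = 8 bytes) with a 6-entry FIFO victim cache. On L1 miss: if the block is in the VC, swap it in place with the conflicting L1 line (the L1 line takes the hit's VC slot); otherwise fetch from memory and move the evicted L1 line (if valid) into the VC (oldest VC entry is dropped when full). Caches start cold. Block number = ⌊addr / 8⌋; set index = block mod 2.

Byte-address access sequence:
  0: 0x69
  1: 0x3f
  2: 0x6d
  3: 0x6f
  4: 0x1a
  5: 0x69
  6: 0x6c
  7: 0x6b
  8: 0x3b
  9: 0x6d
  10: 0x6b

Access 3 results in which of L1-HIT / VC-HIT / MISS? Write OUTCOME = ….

#0 0x69→b13/s1 MISS; vc=[]
#1 0x3f→b7/s1 MISS; vc=[13]
#2 0x6d→b13/s1 VC-HIT; vc=[7]
#3 0x6f→b13/s1 L1-HIT; vc=[7]
#4 0x1a→b3/s1 MISS; vc=[7,13]
#5 0x69→b13/s1 VC-HIT; vc=[7,3]
#6 0x6c→b13/s1 L1-HIT; vc=[7,3]
#7 0x6b→b13/s1 L1-HIT; vc=[7,3]
#8 0x3b→b7/s1 VC-HIT; vc=[13,3]
#9 0x6d→b13/s1 VC-HIT; vc=[7,3]
#10 0x6b→b13/s1 L1-HIT; vc=[7,3]

OUTCOME = L1-HIT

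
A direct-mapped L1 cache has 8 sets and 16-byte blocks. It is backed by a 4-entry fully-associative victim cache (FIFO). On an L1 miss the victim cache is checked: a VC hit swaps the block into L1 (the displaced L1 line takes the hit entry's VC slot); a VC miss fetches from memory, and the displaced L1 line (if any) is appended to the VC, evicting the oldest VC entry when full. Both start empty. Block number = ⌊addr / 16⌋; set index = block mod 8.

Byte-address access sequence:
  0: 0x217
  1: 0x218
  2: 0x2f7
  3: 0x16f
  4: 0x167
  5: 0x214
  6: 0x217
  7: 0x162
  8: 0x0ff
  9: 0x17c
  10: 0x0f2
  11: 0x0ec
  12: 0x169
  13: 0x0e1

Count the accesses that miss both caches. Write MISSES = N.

  [0] addr=0x217 blk=33 s=1: MISS | VC []
  [1] addr=0x218 blk=33 s=1: L1-HIT | VC []
  [2] addr=0x2f7 blk=47 s=7: MISS | VC []
  [3] addr=0x16f blk=22 s=6: MISS | VC []
  [4] addr=0x167 blk=22 s=6: L1-HIT | VC []
  [5] addr=0x214 blk=33 s=1: L1-HIT | VC []
  [6] addr=0x217 blk=33 s=1: L1-HIT | VC []
  [7] addr=0x162 blk=22 s=6: L1-HIT | VC []
  [8] addr=0xff blk=15 s=7: MISS | VC [47]
  [9] addr=0x17c blk=23 s=7: MISS | VC [47, 15]
  [10] addr=0xf2 blk=15 s=7: VC-HIT | VC [47, 23]
  [11] addr=0xec blk=14 s=6: MISS | VC [47, 23, 22]
  [12] addr=0x169 blk=22 s=6: VC-HIT | VC [47, 23, 14]
  [13] addr=0xe1 blk=14 s=6: VC-HIT | VC [47, 23, 22]

MISSES = 6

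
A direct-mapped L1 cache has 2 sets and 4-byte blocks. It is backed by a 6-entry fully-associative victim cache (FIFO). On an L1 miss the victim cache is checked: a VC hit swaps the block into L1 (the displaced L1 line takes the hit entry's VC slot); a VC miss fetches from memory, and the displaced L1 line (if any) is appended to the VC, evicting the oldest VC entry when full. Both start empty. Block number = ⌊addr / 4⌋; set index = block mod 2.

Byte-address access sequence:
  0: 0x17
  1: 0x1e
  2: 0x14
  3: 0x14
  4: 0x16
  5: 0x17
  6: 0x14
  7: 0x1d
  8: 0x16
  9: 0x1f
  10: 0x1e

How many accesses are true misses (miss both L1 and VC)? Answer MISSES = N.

  [0] addr=0x17 blk=5 s=1: MISS | VC []
  [1] addr=0x1e blk=7 s=1: MISS | VC [5]
  [2] addr=0x14 blk=5 s=1: VC-HIT | VC [7]
  [3] addr=0x14 blk=5 s=1: L1-HIT | VC [7]
  [4] addr=0x16 blk=5 s=1: L1-HIT | VC [7]
  [5] addr=0x17 blk=5 s=1: L1-HIT | VC [7]
  [6] addr=0x14 blk=5 s=1: L1-HIT | VC [7]
  [7] addr=0x1d blk=7 s=1: VC-HIT | VC [5]
  [8] addr=0x16 blk=5 s=1: VC-HIT | VC [7]
  [9] addr=0x1f blk=7 s=1: VC-HIT | VC [5]
  [10] addr=0x1e blk=7 s=1: L1-HIT | VC [5]

MISSES = 2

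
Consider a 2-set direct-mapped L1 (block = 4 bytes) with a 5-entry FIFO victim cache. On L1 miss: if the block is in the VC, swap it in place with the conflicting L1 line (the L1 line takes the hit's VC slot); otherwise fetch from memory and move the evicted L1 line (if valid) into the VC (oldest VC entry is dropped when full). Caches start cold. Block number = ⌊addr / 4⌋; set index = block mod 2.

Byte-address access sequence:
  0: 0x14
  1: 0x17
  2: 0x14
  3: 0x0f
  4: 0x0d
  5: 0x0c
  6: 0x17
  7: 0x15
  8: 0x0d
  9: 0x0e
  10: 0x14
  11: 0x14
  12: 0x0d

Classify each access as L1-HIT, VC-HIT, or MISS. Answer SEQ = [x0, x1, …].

SEQ = [MISS, L1-HIT, L1-HIT, MISS, L1-HIT, L1-HIT, VC-HIT, L1-HIT, VC-HIT, L1-HIT, VC-HIT, L1-HIT, VC-HIT]

  [0] addr=0x14 blk=5 s=1: MISS | VC []
  [1] addr=0x17 blk=5 s=1: L1-HIT | VC []
  [2] addr=0x14 blk=5 s=1: L1-HIT | VC []
  [3] addr=0xf blk=3 s=1: MISS | VC [5]
  [4] addr=0xd blk=3 s=1: L1-HIT | VC [5]
  [5] addr=0xc blk=3 s=1: L1-HIT | VC [5]
  [6] addr=0x17 blk=5 s=1: VC-HIT | VC [3]
  [7] addr=0x15 blk=5 s=1: L1-HIT | VC [3]
  [8] addr=0xd blk=3 s=1: VC-HIT | VC [5]
  [9] addr=0xe blk=3 s=1: L1-HIT | VC [5]
  [10] addr=0x14 blk=5 s=1: VC-HIT | VC [3]
  [11] addr=0x14 blk=5 s=1: L1-HIT | VC [3]
  [12] addr=0xd blk=3 s=1: VC-HIT | VC [5]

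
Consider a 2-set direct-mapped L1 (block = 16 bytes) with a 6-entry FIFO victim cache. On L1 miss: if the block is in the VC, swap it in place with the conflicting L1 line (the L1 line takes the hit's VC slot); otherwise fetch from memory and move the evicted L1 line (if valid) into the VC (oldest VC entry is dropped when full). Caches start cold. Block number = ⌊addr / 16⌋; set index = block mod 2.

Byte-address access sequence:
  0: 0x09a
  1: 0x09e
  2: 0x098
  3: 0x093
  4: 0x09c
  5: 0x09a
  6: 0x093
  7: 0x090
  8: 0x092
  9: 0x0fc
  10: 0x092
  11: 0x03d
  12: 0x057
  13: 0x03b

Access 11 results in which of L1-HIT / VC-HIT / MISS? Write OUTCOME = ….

OUTCOME = MISS

0: 0x9a (blk 9, set 1) → MISS  vc=[]
1: 0x9e (blk 9, set 1) → L1-HIT  vc=[]
2: 0x98 (blk 9, set 1) → L1-HIT  vc=[]
3: 0x93 (blk 9, set 1) → L1-HIT  vc=[]
4: 0x9c (blk 9, set 1) → L1-HIT  vc=[]
5: 0x9a (blk 9, set 1) → L1-HIT  vc=[]
6: 0x93 (blk 9, set 1) → L1-HIT  vc=[]
7: 0x90 (blk 9, set 1) → L1-HIT  vc=[]
8: 0x92 (blk 9, set 1) → L1-HIT  vc=[]
9: 0xfc (blk 15, set 1) → MISS  vc=[9]
10: 0x92 (blk 9, set 1) → VC-HIT  vc=[15]
11: 0x3d (blk 3, set 1) → MISS  vc=[15, 9]
12: 0x57 (blk 5, set 1) → MISS  vc=[15, 9, 3]
13: 0x3b (blk 3, set 1) → VC-HIT  vc=[15, 9, 5]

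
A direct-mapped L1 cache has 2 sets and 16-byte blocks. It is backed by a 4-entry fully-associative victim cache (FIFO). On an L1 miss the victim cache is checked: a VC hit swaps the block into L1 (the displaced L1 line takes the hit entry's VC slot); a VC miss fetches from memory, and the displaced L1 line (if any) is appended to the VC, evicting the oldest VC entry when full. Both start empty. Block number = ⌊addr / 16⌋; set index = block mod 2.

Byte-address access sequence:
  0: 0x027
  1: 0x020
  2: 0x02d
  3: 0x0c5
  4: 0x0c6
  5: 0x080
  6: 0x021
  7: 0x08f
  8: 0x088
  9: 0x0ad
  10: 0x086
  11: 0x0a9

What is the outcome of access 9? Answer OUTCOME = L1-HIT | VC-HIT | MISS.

0: 0x27 (blk 2, set 0) → MISS  vc=[]
1: 0x20 (blk 2, set 0) → L1-HIT  vc=[]
2: 0x2d (blk 2, set 0) → L1-HIT  vc=[]
3: 0xc5 (blk 12, set 0) → MISS  vc=[2]
4: 0xc6 (blk 12, set 0) → L1-HIT  vc=[2]
5: 0x80 (blk 8, set 0) → MISS  vc=[2, 12]
6: 0x21 (blk 2, set 0) → VC-HIT  vc=[8, 12]
7: 0x8f (blk 8, set 0) → VC-HIT  vc=[2, 12]
8: 0x88 (blk 8, set 0) → L1-HIT  vc=[2, 12]
9: 0xad (blk 10, set 0) → MISS  vc=[2, 12, 8]
10: 0x86 (blk 8, set 0) → VC-HIT  vc=[2, 12, 10]
11: 0xa9 (blk 10, set 0) → VC-HIT  vc=[2, 12, 8]

OUTCOME = MISS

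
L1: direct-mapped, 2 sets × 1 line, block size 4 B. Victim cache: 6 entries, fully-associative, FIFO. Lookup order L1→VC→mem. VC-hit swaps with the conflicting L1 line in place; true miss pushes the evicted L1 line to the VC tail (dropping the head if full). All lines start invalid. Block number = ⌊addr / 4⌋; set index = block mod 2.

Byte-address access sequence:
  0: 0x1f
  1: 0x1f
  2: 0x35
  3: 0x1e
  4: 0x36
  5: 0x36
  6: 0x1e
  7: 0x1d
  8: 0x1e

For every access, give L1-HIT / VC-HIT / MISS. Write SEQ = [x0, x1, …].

0: 0x1f (blk 7, set 1) → MISS  vc=[]
1: 0x1f (blk 7, set 1) → L1-HIT  vc=[]
2: 0x35 (blk 13, set 1) → MISS  vc=[7]
3: 0x1e (blk 7, set 1) → VC-HIT  vc=[13]
4: 0x36 (blk 13, set 1) → VC-HIT  vc=[7]
5: 0x36 (blk 13, set 1) → L1-HIT  vc=[7]
6: 0x1e (blk 7, set 1) → VC-HIT  vc=[13]
7: 0x1d (blk 7, set 1) → L1-HIT  vc=[13]
8: 0x1e (blk 7, set 1) → L1-HIT  vc=[13]

SEQ = [MISS, L1-HIT, MISS, VC-HIT, VC-HIT, L1-HIT, VC-HIT, L1-HIT, L1-HIT]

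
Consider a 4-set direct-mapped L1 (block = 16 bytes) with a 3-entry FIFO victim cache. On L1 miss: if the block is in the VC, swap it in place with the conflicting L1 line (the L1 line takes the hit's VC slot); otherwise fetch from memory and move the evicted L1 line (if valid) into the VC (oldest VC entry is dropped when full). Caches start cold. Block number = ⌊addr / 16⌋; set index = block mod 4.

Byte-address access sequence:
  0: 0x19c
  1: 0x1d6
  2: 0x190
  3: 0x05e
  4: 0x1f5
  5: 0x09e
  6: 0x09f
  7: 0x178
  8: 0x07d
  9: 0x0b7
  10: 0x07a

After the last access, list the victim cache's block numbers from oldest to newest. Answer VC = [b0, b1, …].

VC = [31, 23, 11]

0: 0x19c (blk 25, set 1) → MISS  vc=[]
1: 0x1d6 (blk 29, set 1) → MISS  vc=[25]
2: 0x190 (blk 25, set 1) → VC-HIT  vc=[29]
3: 0x5e (blk 5, set 1) → MISS  vc=[29, 25]
4: 0x1f5 (blk 31, set 3) → MISS  vc=[29, 25]
5: 0x9e (blk 9, set 1) → MISS  vc=[29, 25, 5]
6: 0x9f (blk 9, set 1) → L1-HIT  vc=[29, 25, 5]
7: 0x178 (blk 23, set 3) → MISS  vc=[25, 5, 31]
8: 0x7d (blk 7, set 3) → MISS  vc=[5, 31, 23]
9: 0xb7 (blk 11, set 3) → MISS  vc=[31, 23, 7]
10: 0x7a (blk 7, set 3) → VC-HIT  vc=[31, 23, 11]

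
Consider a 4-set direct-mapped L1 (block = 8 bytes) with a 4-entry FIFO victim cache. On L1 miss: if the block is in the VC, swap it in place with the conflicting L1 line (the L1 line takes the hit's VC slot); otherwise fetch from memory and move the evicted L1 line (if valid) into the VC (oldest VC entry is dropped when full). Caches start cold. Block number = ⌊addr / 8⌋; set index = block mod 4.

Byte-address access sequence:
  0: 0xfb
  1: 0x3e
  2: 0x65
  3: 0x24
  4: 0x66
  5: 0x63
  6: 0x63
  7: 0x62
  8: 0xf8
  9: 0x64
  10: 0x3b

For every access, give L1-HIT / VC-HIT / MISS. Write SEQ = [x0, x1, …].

SEQ = [MISS, MISS, MISS, MISS, VC-HIT, L1-HIT, L1-HIT, L1-HIT, VC-HIT, L1-HIT, VC-HIT]

#0 0xfb→b31/s3 MISS; vc=[]
#1 0x3e→b7/s3 MISS; vc=[31]
#2 0x65→b12/s0 MISS; vc=[31]
#3 0x24→b4/s0 MISS; vc=[31,12]
#4 0x66→b12/s0 VC-HIT; vc=[31,4]
#5 0x63→b12/s0 L1-HIT; vc=[31,4]
#6 0x63→b12/s0 L1-HIT; vc=[31,4]
#7 0x62→b12/s0 L1-HIT; vc=[31,4]
#8 0xf8→b31/s3 VC-HIT; vc=[7,4]
#9 0x64→b12/s0 L1-HIT; vc=[7,4]
#10 0x3b→b7/s3 VC-HIT; vc=[31,4]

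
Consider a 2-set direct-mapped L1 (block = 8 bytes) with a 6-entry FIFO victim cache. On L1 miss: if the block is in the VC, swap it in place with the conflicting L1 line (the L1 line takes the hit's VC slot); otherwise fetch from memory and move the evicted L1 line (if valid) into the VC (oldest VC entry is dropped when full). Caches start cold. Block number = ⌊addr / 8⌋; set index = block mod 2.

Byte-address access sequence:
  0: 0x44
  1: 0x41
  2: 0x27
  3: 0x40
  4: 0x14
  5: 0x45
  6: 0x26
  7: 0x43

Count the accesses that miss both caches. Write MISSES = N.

MISSES = 3

#0 0x44→b8/s0 MISS; vc=[]
#1 0x41→b8/s0 L1-HIT; vc=[]
#2 0x27→b4/s0 MISS; vc=[8]
#3 0x40→b8/s0 VC-HIT; vc=[4]
#4 0x14→b2/s0 MISS; vc=[4,8]
#5 0x45→b8/s0 VC-HIT; vc=[4,2]
#6 0x26→b4/s0 VC-HIT; vc=[8,2]
#7 0x43→b8/s0 VC-HIT; vc=[4,2]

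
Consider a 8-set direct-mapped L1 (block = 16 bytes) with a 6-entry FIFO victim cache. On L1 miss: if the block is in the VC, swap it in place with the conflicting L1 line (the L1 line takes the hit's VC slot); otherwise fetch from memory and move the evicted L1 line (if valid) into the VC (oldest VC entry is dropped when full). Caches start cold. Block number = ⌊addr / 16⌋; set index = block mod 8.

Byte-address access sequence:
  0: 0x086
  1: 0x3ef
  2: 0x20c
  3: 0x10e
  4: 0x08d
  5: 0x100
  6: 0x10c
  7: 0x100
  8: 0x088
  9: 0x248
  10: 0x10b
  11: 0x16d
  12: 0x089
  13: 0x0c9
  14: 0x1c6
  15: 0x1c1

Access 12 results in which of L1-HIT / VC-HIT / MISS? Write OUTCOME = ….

0: 0x86 (blk 8, set 0) → MISS  vc=[]
1: 0x3ef (blk 62, set 6) → MISS  vc=[]
2: 0x20c (blk 32, set 0) → MISS  vc=[8]
3: 0x10e (blk 16, set 0) → MISS  vc=[8, 32]
4: 0x8d (blk 8, set 0) → VC-HIT  vc=[16, 32]
5: 0x100 (blk 16, set 0) → VC-HIT  vc=[8, 32]
6: 0x10c (blk 16, set 0) → L1-HIT  vc=[8, 32]
7: 0x100 (blk 16, set 0) → L1-HIT  vc=[8, 32]
8: 0x88 (blk 8, set 0) → VC-HIT  vc=[16, 32]
9: 0x248 (blk 36, set 4) → MISS  vc=[16, 32]
10: 0x10b (blk 16, set 0) → VC-HIT  vc=[8, 32]
11: 0x16d (blk 22, set 6) → MISS  vc=[8, 32, 62]
12: 0x89 (blk 8, set 0) → VC-HIT  vc=[16, 32, 62]
13: 0xc9 (blk 12, set 4) → MISS  vc=[16, 32, 62, 36]
14: 0x1c6 (blk 28, set 4) → MISS  vc=[16, 32, 62, 36, 12]
15: 0x1c1 (blk 28, set 4) → L1-HIT  vc=[16, 32, 62, 36, 12]

OUTCOME = VC-HIT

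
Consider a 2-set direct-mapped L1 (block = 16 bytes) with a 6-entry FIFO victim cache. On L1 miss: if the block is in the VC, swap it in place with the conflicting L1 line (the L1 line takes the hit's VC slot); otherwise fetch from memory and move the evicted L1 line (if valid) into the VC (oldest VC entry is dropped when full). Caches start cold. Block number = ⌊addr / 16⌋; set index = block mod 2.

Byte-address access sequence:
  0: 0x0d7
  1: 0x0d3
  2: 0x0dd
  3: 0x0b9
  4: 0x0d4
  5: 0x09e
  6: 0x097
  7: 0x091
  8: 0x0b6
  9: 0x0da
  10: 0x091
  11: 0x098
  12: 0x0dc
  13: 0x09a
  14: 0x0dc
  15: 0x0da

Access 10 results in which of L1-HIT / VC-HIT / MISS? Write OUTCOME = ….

OUTCOME = VC-HIT

  [0] addr=0xd7 blk=13 s=1: MISS | VC []
  [1] addr=0xd3 blk=13 s=1: L1-HIT | VC []
  [2] addr=0xdd blk=13 s=1: L1-HIT | VC []
  [3] addr=0xb9 blk=11 s=1: MISS | VC [13]
  [4] addr=0xd4 blk=13 s=1: VC-HIT | VC [11]
  [5] addr=0x9e blk=9 s=1: MISS | VC [11, 13]
  [6] addr=0x97 blk=9 s=1: L1-HIT | VC [11, 13]
  [7] addr=0x91 blk=9 s=1: L1-HIT | VC [11, 13]
  [8] addr=0xb6 blk=11 s=1: VC-HIT | VC [9, 13]
  [9] addr=0xda blk=13 s=1: VC-HIT | VC [9, 11]
  [10] addr=0x91 blk=9 s=1: VC-HIT | VC [13, 11]
  [11] addr=0x98 blk=9 s=1: L1-HIT | VC [13, 11]
  [12] addr=0xdc blk=13 s=1: VC-HIT | VC [9, 11]
  [13] addr=0x9a blk=9 s=1: VC-HIT | VC [13, 11]
  [14] addr=0xdc blk=13 s=1: VC-HIT | VC [9, 11]
  [15] addr=0xda blk=13 s=1: L1-HIT | VC [9, 11]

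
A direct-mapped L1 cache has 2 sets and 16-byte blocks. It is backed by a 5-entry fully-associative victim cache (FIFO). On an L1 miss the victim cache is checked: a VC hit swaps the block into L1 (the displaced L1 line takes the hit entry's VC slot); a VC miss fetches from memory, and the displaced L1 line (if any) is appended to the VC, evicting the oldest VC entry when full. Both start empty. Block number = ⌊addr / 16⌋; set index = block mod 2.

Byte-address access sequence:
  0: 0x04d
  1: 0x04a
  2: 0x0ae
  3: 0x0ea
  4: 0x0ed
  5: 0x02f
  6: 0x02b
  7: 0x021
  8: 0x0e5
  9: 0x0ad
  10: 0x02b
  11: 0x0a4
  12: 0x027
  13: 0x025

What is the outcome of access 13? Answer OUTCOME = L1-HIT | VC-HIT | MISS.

OUTCOME = L1-HIT

#0 0x4d→b4/s0 MISS; vc=[]
#1 0x4a→b4/s0 L1-HIT; vc=[]
#2 0xae→b10/s0 MISS; vc=[4]
#3 0xea→b14/s0 MISS; vc=[4,10]
#4 0xed→b14/s0 L1-HIT; vc=[4,10]
#5 0x2f→b2/s0 MISS; vc=[4,10,14]
#6 0x2b→b2/s0 L1-HIT; vc=[4,10,14]
#7 0x21→b2/s0 L1-HIT; vc=[4,10,14]
#8 0xe5→b14/s0 VC-HIT; vc=[4,10,2]
#9 0xad→b10/s0 VC-HIT; vc=[4,14,2]
#10 0x2b→b2/s0 VC-HIT; vc=[4,14,10]
#11 0xa4→b10/s0 VC-HIT; vc=[4,14,2]
#12 0x27→b2/s0 VC-HIT; vc=[4,14,10]
#13 0x25→b2/s0 L1-HIT; vc=[4,14,10]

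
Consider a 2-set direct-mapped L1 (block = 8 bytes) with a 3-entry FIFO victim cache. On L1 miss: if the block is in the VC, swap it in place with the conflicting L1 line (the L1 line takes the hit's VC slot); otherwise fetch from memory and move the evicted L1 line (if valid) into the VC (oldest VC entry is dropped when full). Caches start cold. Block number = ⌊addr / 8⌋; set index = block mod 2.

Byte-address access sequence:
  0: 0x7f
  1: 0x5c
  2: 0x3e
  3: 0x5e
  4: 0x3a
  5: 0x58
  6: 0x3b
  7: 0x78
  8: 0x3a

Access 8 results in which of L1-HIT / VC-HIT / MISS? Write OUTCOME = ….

OUTCOME = VC-HIT

#0 0x7f→b15/s1 MISS; vc=[]
#1 0x5c→b11/s1 MISS; vc=[15]
#2 0x3e→b7/s1 MISS; vc=[15,11]
#3 0x5e→b11/s1 VC-HIT; vc=[15,7]
#4 0x3a→b7/s1 VC-HIT; vc=[15,11]
#5 0x58→b11/s1 VC-HIT; vc=[15,7]
#6 0x3b→b7/s1 VC-HIT; vc=[15,11]
#7 0x78→b15/s1 VC-HIT; vc=[7,11]
#8 0x3a→b7/s1 VC-HIT; vc=[15,11]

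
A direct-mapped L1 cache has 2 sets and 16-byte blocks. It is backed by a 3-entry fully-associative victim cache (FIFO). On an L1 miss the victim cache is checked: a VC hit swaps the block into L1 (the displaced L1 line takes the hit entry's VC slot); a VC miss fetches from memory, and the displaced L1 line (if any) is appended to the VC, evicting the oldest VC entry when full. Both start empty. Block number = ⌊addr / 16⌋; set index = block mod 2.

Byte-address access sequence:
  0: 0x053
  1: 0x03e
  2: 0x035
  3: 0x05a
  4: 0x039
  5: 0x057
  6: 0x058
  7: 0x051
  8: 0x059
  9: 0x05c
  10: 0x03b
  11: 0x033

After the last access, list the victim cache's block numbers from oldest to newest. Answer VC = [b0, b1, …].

0: 0x53 (blk 5, set 1) → MISS  vc=[]
1: 0x3e (blk 3, set 1) → MISS  vc=[5]
2: 0x35 (blk 3, set 1) → L1-HIT  vc=[5]
3: 0x5a (blk 5, set 1) → VC-HIT  vc=[3]
4: 0x39 (blk 3, set 1) → VC-HIT  vc=[5]
5: 0x57 (blk 5, set 1) → VC-HIT  vc=[3]
6: 0x58 (blk 5, set 1) → L1-HIT  vc=[3]
7: 0x51 (blk 5, set 1) → L1-HIT  vc=[3]
8: 0x59 (blk 5, set 1) → L1-HIT  vc=[3]
9: 0x5c (blk 5, set 1) → L1-HIT  vc=[3]
10: 0x3b (blk 3, set 1) → VC-HIT  vc=[5]
11: 0x33 (blk 3, set 1) → L1-HIT  vc=[5]

VC = [5]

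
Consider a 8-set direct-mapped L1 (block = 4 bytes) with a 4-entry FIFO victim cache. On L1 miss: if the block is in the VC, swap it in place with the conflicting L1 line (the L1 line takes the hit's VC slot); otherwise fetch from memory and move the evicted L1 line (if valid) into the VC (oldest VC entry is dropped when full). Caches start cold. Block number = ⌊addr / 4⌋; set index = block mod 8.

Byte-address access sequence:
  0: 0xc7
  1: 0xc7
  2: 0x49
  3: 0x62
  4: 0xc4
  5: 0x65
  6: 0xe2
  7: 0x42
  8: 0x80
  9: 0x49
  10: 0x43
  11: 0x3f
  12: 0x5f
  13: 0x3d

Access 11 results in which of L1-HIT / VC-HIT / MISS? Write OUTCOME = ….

OUTCOME = MISS

  [0] addr=0xc7 blk=49 s=1: MISS | VC []
  [1] addr=0xc7 blk=49 s=1: L1-HIT | VC []
  [2] addr=0x49 blk=18 s=2: MISS | VC []
  [3] addr=0x62 blk=24 s=0: MISS | VC []
  [4] addr=0xc4 blk=49 s=1: L1-HIT | VC []
  [5] addr=0x65 blk=25 s=1: MISS | VC [49]
  [6] addr=0xe2 blk=56 s=0: MISS | VC [49, 24]
  [7] addr=0x42 blk=16 s=0: MISS | VC [49, 24, 56]
  [8] addr=0x80 blk=32 s=0: MISS | VC [49, 24, 56, 16]
  [9] addr=0x49 blk=18 s=2: L1-HIT | VC [49, 24, 56, 16]
  [10] addr=0x43 blk=16 s=0: VC-HIT | VC [49, 24, 56, 32]
  [11] addr=0x3f blk=15 s=7: MISS | VC [49, 24, 56, 32]
  [12] addr=0x5f blk=23 s=7: MISS | VC [24, 56, 32, 15]
  [13] addr=0x3d blk=15 s=7: VC-HIT | VC [24, 56, 32, 23]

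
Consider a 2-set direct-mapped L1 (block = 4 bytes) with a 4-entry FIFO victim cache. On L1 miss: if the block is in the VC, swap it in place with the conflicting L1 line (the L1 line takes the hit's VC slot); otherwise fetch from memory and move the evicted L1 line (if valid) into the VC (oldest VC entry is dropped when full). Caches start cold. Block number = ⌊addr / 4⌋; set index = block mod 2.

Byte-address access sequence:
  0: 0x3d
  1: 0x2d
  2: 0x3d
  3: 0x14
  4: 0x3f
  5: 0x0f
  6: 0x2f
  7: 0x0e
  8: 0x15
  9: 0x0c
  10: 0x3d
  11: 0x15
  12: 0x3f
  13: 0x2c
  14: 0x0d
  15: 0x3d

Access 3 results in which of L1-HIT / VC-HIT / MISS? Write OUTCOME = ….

OUTCOME = MISS

  [0] addr=0x3d blk=15 s=1: MISS | VC []
  [1] addr=0x2d blk=11 s=1: MISS | VC [15]
  [2] addr=0x3d blk=15 s=1: VC-HIT | VC [11]
  [3] addr=0x14 blk=5 s=1: MISS | VC [11, 15]
  [4] addr=0x3f blk=15 s=1: VC-HIT | VC [11, 5]
  [5] addr=0xf blk=3 s=1: MISS | VC [11, 5, 15]
  [6] addr=0x2f blk=11 s=1: VC-HIT | VC [3, 5, 15]
  [7] addr=0xe blk=3 s=1: VC-HIT | VC [11, 5, 15]
  [8] addr=0x15 blk=5 s=1: VC-HIT | VC [11, 3, 15]
  [9] addr=0xc blk=3 s=1: VC-HIT | VC [11, 5, 15]
  [10] addr=0x3d blk=15 s=1: VC-HIT | VC [11, 5, 3]
  [11] addr=0x15 blk=5 s=1: VC-HIT | VC [11, 15, 3]
  [12] addr=0x3f blk=15 s=1: VC-HIT | VC [11, 5, 3]
  [13] addr=0x2c blk=11 s=1: VC-HIT | VC [15, 5, 3]
  [14] addr=0xd blk=3 s=1: VC-HIT | VC [15, 5, 11]
  [15] addr=0x3d blk=15 s=1: VC-HIT | VC [3, 5, 11]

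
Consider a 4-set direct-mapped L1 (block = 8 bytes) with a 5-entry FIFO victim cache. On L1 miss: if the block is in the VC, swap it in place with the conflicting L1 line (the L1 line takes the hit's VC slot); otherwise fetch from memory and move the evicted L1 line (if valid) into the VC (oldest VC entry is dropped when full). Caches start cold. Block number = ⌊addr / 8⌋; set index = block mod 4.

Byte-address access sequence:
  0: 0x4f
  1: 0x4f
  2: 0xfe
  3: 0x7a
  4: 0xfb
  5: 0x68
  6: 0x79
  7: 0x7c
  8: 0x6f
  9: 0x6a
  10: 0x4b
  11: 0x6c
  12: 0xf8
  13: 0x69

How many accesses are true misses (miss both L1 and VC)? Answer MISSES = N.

MISSES = 4

  [0] addr=0x4f blk=9 s=1: MISS | VC []
  [1] addr=0x4f blk=9 s=1: L1-HIT | VC []
  [2] addr=0xfe blk=31 s=3: MISS | VC []
  [3] addr=0x7a blk=15 s=3: MISS | VC [31]
  [4] addr=0xfb blk=31 s=3: VC-HIT | VC [15]
  [5] addr=0x68 blk=13 s=1: MISS | VC [15, 9]
  [6] addr=0x79 blk=15 s=3: VC-HIT | VC [31, 9]
  [7] addr=0x7c blk=15 s=3: L1-HIT | VC [31, 9]
  [8] addr=0x6f blk=13 s=1: L1-HIT | VC [31, 9]
  [9] addr=0x6a blk=13 s=1: L1-HIT | VC [31, 9]
  [10] addr=0x4b blk=9 s=1: VC-HIT | VC [31, 13]
  [11] addr=0x6c blk=13 s=1: VC-HIT | VC [31, 9]
  [12] addr=0xf8 blk=31 s=3: VC-HIT | VC [15, 9]
  [13] addr=0x69 blk=13 s=1: L1-HIT | VC [15, 9]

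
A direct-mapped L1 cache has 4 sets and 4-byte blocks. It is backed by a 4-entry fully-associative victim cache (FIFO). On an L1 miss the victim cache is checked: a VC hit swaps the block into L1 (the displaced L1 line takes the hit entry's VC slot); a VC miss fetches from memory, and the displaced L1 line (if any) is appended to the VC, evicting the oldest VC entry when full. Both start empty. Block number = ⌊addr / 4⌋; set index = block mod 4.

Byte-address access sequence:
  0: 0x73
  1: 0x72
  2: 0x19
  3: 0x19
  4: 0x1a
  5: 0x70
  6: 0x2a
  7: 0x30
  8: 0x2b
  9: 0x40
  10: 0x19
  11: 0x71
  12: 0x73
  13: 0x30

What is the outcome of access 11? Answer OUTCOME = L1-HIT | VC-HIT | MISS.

OUTCOME = VC-HIT

0: 0x73 (blk 28, set 0) → MISS  vc=[]
1: 0x72 (blk 28, set 0) → L1-HIT  vc=[]
2: 0x19 (blk 6, set 2) → MISS  vc=[]
3: 0x19 (blk 6, set 2) → L1-HIT  vc=[]
4: 0x1a (blk 6, set 2) → L1-HIT  vc=[]
5: 0x70 (blk 28, set 0) → L1-HIT  vc=[]
6: 0x2a (blk 10, set 2) → MISS  vc=[6]
7: 0x30 (blk 12, set 0) → MISS  vc=[6, 28]
8: 0x2b (blk 10, set 2) → L1-HIT  vc=[6, 28]
9: 0x40 (blk 16, set 0) → MISS  vc=[6, 28, 12]
10: 0x19 (blk 6, set 2) → VC-HIT  vc=[10, 28, 12]
11: 0x71 (blk 28, set 0) → VC-HIT  vc=[10, 16, 12]
12: 0x73 (blk 28, set 0) → L1-HIT  vc=[10, 16, 12]
13: 0x30 (blk 12, set 0) → VC-HIT  vc=[10, 16, 28]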